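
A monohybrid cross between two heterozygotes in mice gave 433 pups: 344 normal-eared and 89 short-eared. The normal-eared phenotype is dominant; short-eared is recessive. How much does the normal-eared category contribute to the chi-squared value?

For a monohybrid cross between heterozygotes with complete dominance, the expected phenotypic ratio is 3:1.
The 3:1 ratio has 4 parts, so with N = 433 the expected counts are:
  normal-eared: 433 × 3/4 = 324.75
  short-eared: 433 × 1/4 = 108.25
Contribution of normal-eared: (344 − 324.75)² / 324.75 = 1.1411

1.141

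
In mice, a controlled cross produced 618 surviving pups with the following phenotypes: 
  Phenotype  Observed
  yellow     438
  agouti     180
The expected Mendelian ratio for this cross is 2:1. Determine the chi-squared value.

4.922

Expected counts for N = 618 under a 2:1 ratio (total parts = 3):
  yellow: 618 × 2/3 = 412
  agouti: 618 × 1/3 = 206
χ² = Σ (O − E)² / E
  yellow: (438 − 412)² / 412 = 1.6408
  agouti: (180 − 206)² / 206 = 3.2816
χ² = 1.6408 + 3.2816 = 4.9224 ≈ 4.922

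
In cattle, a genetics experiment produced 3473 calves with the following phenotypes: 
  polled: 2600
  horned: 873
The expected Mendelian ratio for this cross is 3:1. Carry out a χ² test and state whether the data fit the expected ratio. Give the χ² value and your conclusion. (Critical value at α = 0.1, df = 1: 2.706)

Under the 3:1 hypothesis (Σ ratio = 4, N = 3473):
  polled: 3473 × 3/4 = 2604.75
  horned: 3473 × 1/4 = 868.25
χ² = Σ (O − E)² / E
  polled: (2600 − 2604.75)² / 2604.75 = 0.0087
  horned: (873 − 868.25)² / 868.25 = 0.0260
χ² = 0.0087 + 0.0260 = 0.0347 ≈ 0.035
Degrees of freedom = 2 − 1 = 1; critical value at α = 0.1 is 2.706.
Since 0.035 < 2.706, we fail to reject the null hypothesis — the data are consistent with the 3:1 ratio.

0.035; consistent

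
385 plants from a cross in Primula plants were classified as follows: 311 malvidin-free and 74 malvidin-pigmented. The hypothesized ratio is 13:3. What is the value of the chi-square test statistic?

0.056

Total ratio parts = 16. Expected numbers out of 385:
  malvidin-free: 385 × 13/16 = 312.8125
  malvidin-pigmented: 385 × 3/16 = 72.1875
χ² = Σ (O − E)² / E
  malvidin-free: (311 − 312.8125)² / 312.8125 = 0.0105
  malvidin-pigmented: (74 − 72.1875)² / 72.1875 = 0.0455
χ² = 0.0105 + 0.0455 = 0.056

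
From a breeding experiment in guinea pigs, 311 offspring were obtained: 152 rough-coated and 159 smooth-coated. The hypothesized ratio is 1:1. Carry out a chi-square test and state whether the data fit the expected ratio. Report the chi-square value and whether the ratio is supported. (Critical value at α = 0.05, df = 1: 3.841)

0.158; consistent

The 1:1 ratio has 2 parts, so with N = 311 the expected counts are:
  rough-coated: 311 × 1/2 = 155.5
  smooth-coated: 311 × 1/2 = 155.5
χ² = Σ (O − E)² / E
  rough-coated: (152 − 155.5)² / 155.5 = 0.0788
  smooth-coated: (159 − 155.5)² / 155.5 = 0.0788
χ² = 0.0788 + 0.0788 = 0.1576 ≈ 0.158
Degrees of freedom = 2 − 1 = 1; critical value at α = 0.05 is 3.841.
Since 0.158 < 3.841, we fail to reject the null hypothesis — the data are consistent with the 1:1 ratio.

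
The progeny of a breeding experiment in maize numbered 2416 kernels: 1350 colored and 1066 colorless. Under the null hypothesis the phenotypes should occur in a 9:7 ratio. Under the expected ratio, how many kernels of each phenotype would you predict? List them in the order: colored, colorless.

1359, 1057

The 9:7 ratio has 16 parts, so with N = 2416 the expected counts are:
  colored: 2416 × 9/16 = 1359
  colorless: 2416 × 7/16 = 1057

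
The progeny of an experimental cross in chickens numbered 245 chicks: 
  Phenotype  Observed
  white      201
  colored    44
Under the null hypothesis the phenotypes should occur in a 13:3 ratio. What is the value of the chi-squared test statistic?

The 13:3 ratio has 16 parts, so with N = 245 the expected counts are:
  white: 245 × 13/16 = 199.0625
  colored: 245 × 3/16 = 45.9375
χ² = Σ (O − E)² / E
  white: (201 − 199.0625)² / 199.0625 = 0.0189
  colored: (44 − 45.9375)² / 45.9375 = 0.0817
χ² = 0.0189 + 0.0817 = 0.1006 ≈ 0.101

0.101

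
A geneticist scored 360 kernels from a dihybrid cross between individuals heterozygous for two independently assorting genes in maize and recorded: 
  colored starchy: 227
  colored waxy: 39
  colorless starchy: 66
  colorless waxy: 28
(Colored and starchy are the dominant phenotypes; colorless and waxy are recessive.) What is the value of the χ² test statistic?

A dihybrid F₂ with independent assortment and complete dominance at both loci gives a 9:3:3:1 phenotypic ratio.
Under the 9:3:3:1 hypothesis (Σ ratio = 16, N = 360):
  colored starchy: 360 × 9/16 = 202.5
  colored waxy: 360 × 3/16 = 67.5
  colorless starchy: 360 × 3/16 = 67.5
  colorless waxy: 360 × 1/16 = 22.5
χ² = Σ (O − E)² / E
  colored starchy: (227 − 202.5)² / 202.5 = 2.9642
  colored waxy: (39 − 67.5)² / 67.5 = 12.0333
  colorless starchy: (66 − 67.5)² / 67.5 = 0.0333
  colorless waxy: (28 − 22.5)² / 22.5 = 1.3444
χ² = 2.9642 + 12.0333 + 0.0333 + 1.3444 = 16.3752 ≈ 16.375

16.375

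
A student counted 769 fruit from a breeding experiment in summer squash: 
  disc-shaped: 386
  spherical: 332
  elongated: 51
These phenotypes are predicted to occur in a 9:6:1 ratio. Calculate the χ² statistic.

Total ratio parts = 16. Expected numbers out of 769:
  disc-shaped: 769 × 9/16 = 432.5625
  spherical: 769 × 6/16 = 288.375
  elongated: 769 × 1/16 = 48.0625
χ² = Σ (O − E)² / E
  disc-shaped: (386 − 432.5625)² / 432.5625 = 5.0121
  spherical: (332 − 288.375)² / 288.375 = 6.5995
  elongated: (51 − 48.0625)² / 48.0625 = 0.1795
χ² = 5.0121 + 6.5995 + 0.1795 = 11.7911 ≈ 11.791

11.791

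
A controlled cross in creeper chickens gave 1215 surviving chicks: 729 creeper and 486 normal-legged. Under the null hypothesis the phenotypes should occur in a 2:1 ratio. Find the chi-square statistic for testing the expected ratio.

Expected counts for N = 1215 under a 2:1 ratio (total parts = 3):
  creeper: 1215 × 2/3 = 810
  normal-legged: 1215 × 1/3 = 405
χ² = Σ (O − E)² / E
  creeper: (729 − 810)² / 810 = 8.1000
  normal-legged: (486 − 405)² / 405 = 16.2000
χ² = 8.1000 + 16.2000 = 24.300

24.300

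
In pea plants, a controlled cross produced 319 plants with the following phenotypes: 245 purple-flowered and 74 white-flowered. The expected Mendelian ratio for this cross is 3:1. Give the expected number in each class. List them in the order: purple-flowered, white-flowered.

239.25, 79.75

Total ratio parts = 4. Expected numbers out of 319:
  purple-flowered: 319 × 3/4 = 239.25
  white-flowered: 319 × 1/4 = 79.75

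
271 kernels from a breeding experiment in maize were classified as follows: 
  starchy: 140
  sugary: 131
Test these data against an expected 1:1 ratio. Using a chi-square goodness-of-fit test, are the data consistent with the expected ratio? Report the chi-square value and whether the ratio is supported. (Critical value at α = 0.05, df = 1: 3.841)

The 1:1 ratio has 2 parts, so with N = 271 the expected counts are:
  starchy: 271 × 1/2 = 135.5
  sugary: 271 × 1/2 = 135.5
χ² = Σ (O − E)² / E
  starchy: (140 − 135.5)² / 135.5 = 0.1494
  sugary: (131 − 135.5)² / 135.5 = 0.1494
χ² = 0.1494 + 0.1494 = 0.2988 ≈ 0.299
Degrees of freedom = 2 − 1 = 1; critical value at α = 0.05 is 3.841.
Since 0.299 < 3.841, we fail to reject the null hypothesis — the data are consistent with the 1:1 ratio.

0.299; consistent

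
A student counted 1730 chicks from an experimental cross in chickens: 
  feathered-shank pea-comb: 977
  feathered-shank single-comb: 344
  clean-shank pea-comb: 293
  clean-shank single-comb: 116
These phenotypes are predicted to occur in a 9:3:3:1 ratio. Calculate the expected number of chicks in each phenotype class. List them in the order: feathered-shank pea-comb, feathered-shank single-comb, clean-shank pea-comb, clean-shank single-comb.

Total ratio parts = 16. Expected numbers out of 1730:
  feathered-shank pea-comb: 1730 × 9/16 = 973.125
  feathered-shank single-comb: 1730 × 3/16 = 324.375
  clean-shank pea-comb: 1730 × 3/16 = 324.375
  clean-shank single-comb: 1730 × 1/16 = 108.125

973.125, 324.375, 324.375, 108.125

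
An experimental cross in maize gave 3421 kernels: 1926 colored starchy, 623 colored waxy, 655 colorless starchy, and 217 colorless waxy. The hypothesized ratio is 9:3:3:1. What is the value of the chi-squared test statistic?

The 9:3:3:1 ratio has 16 parts, so with N = 3421 the expected counts are:
  colored starchy: 3421 × 9/16 = 1924.3125
  colored waxy: 3421 × 3/16 = 641.4375
  colorless starchy: 3421 × 3/16 = 641.4375
  colorless waxy: 3421 × 1/16 = 213.8125
χ² = Σ (O − E)² / E
  colored starchy: (1926 − 1924.3125)² / 1924.3125 = 0.0015
  colored waxy: (623 − 641.4375)² / 641.4375 = 0.5300
  colorless starchy: (655 − 641.4375)² / 641.4375 = 0.2868
  colorless waxy: (217 − 213.8125)² / 213.8125 = 0.0475
χ² = 0.0015 + 0.5300 + 0.2868 + 0.0475 = 0.8658 ≈ 0.866

0.866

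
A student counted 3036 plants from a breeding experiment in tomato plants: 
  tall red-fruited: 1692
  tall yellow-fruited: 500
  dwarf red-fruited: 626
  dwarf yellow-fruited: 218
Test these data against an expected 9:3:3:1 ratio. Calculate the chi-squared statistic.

Total ratio parts = 16. Expected numbers out of 3036:
  tall red-fruited: 3036 × 9/16 = 1707.75
  tall yellow-fruited: 3036 × 3/16 = 569.25
  dwarf red-fruited: 3036 × 3/16 = 569.25
  dwarf yellow-fruited: 3036 × 1/16 = 189.75
χ² = Σ (O − E)² / E
  tall red-fruited: (1692 − 1707.75)² / 1707.75 = 0.1453
  tall yellow-fruited: (500 − 569.25)² / 569.25 = 8.4244
  dwarf red-fruited: (626 − 569.25)² / 569.25 = 5.6576
  dwarf yellow-fruited: (218 − 189.75)² / 189.75 = 4.2059
χ² = 0.1453 + 8.4244 + 5.6576 + 4.2059 = 18.4332 ≈ 18.433

18.433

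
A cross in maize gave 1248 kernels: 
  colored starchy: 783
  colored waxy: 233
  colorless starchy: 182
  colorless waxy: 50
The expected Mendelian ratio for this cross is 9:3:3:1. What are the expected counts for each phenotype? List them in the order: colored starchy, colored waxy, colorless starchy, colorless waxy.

Under the 9:3:3:1 hypothesis (Σ ratio = 16, N = 1248):
  colored starchy: 1248 × 9/16 = 702
  colored waxy: 1248 × 3/16 = 234
  colorless starchy: 1248 × 3/16 = 234
  colorless waxy: 1248 × 1/16 = 78

702, 234, 234, 78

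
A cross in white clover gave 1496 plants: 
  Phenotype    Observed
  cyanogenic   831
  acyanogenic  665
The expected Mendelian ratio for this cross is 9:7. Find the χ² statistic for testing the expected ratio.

Expected counts for N = 1496 under a 9:7 ratio (total parts = 16):
  cyanogenic: 1496 × 9/16 = 841.5
  acyanogenic: 1496 × 7/16 = 654.5
χ² = Σ (O − E)² / E
  cyanogenic: (831 − 841.5)² / 841.5 = 0.1310
  acyanogenic: (665 − 654.5)² / 654.5 = 0.1684
χ² = 0.1310 + 0.1684 = 0.2994 ≈ 0.299

0.299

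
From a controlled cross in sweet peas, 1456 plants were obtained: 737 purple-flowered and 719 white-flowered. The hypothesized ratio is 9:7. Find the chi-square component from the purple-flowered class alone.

8.210

Expected counts for N = 1456 under a 9:7 ratio (total parts = 16):
  purple-flowered: 1456 × 9/16 = 819
  white-flowered: 1456 × 7/16 = 637
Contribution of purple-flowered: (737 − 819)² / 819 = 8.2100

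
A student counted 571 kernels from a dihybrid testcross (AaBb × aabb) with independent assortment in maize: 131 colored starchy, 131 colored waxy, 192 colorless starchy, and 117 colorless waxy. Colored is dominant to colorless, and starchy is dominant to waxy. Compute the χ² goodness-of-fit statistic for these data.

23.571

A dihybrid testcross with independent assortment gives a 1:1:1:1 ratio.
Expected counts for N = 571 under a 1:1:1:1 ratio (total parts = 4):
  colored starchy: 571 × 1/4 = 142.75
  colored waxy: 571 × 1/4 = 142.75
  colorless starchy: 571 × 1/4 = 142.75
  colorless waxy: 571 × 1/4 = 142.75
χ² = Σ (O − E)² / E
  colored starchy: (131 − 142.75)² / 142.75 = 0.9672
  colored waxy: (131 − 142.75)² / 142.75 = 0.9672
  colorless starchy: (192 − 142.75)² / 142.75 = 16.9917
  colorless waxy: (117 − 142.75)² / 142.75 = 4.6449
χ² = 0.9672 + 0.9672 + 16.9917 + 4.6449 = 23.571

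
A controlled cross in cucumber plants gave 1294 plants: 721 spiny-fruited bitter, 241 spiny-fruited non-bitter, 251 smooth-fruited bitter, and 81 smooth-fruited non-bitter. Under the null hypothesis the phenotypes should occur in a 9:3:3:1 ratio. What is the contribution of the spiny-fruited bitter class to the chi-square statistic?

0.065

Under the 9:3:3:1 hypothesis (Σ ratio = 16, N = 1294):
  spiny-fruited bitter: 1294 × 9/16 = 727.875
  spiny-fruited non-bitter: 1294 × 3/16 = 242.625
  smooth-fruited bitter: 1294 × 3/16 = 242.625
  smooth-fruited non-bitter: 1294 × 1/16 = 80.875
Contribution of spiny-fruited bitter: (721 − 727.875)² / 727.875 = 0.0649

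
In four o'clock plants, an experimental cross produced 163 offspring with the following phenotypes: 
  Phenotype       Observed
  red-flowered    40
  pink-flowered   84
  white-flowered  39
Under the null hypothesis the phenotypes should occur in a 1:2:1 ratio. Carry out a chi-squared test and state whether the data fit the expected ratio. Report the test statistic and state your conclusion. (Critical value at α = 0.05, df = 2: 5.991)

Total ratio parts = 4. Expected numbers out of 163:
  red-flowered: 163 × 1/4 = 40.75
  pink-flowered: 163 × 2/4 = 81.5
  white-flowered: 163 × 1/4 = 40.75
χ² = Σ (O − E)² / E
  red-flowered: (40 − 40.75)² / 40.75 = 0.0138
  pink-flowered: (84 − 81.5)² / 81.5 = 0.0767
  white-flowered: (39 − 40.75)² / 40.75 = 0.0752
χ² = 0.0138 + 0.0767 + 0.0752 = 0.1657 ≈ 0.166
Degrees of freedom = 3 − 1 = 2; critical value at α = 0.05 is 5.991.
Since 0.166 < 5.991, we fail to reject the null hypothesis — the data are consistent with the 1:2:1 ratio.

0.166; consistent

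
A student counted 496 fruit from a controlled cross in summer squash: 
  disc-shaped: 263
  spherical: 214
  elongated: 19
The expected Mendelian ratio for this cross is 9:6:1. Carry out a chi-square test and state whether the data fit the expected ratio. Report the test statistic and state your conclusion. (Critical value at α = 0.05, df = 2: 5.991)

The 9:6:1 ratio has 16 parts, so with N = 496 the expected counts are:
  disc-shaped: 496 × 9/16 = 279
  spherical: 496 × 6/16 = 186
  elongated: 496 × 1/16 = 31
χ² = Σ (O − E)² / E
  disc-shaped: (263 − 279)² / 279 = 0.9176
  spherical: (214 − 186)² / 186 = 4.2151
  elongated: (19 − 31)² / 31 = 4.6452
χ² = 0.9176 + 4.2151 + 4.6452 = 9.7779 ≈ 9.778
Degrees of freedom = 3 − 1 = 2; critical value at α = 0.05 is 5.991.
Since 9.778 > 5.991, we reject the null hypothesis — the data do not fit the 9:6:1 ratio.

9.778; not consistent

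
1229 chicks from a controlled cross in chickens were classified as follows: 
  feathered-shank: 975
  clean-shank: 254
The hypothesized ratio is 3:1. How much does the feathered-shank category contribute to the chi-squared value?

Expected counts for N = 1229 under a 3:1 ratio (total parts = 4):
  feathered-shank: 1229 × 3/4 = 921.75
  clean-shank: 1229 × 1/4 = 307.25
Contribution of feathered-shank: (975 − 921.75)² / 921.75 = 3.0763

3.076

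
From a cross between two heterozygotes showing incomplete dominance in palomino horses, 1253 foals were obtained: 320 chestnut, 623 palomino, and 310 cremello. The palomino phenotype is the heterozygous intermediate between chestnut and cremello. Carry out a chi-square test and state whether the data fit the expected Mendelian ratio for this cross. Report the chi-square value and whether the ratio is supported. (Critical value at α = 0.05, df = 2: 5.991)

0.199; consistent

With incomplete dominance, a heterozygote × heterozygote cross gives a 1:2:1 phenotypic ratio.
Under the 1:2:1 hypothesis (Σ ratio = 4, N = 1253):
  chestnut: 1253 × 1/4 = 313.25
  palomino: 1253 × 2/4 = 626.5
  cremello: 1253 × 1/4 = 313.25
χ² = Σ (O − E)² / E
  chestnut: (320 − 313.25)² / 313.25 = 0.1455
  palomino: (623 − 626.5)² / 626.5 = 0.0196
  cremello: (310 − 313.25)² / 313.25 = 0.0337
χ² = 0.1455 + 0.0196 + 0.0337 = 0.1988 ≈ 0.199
Degrees of freedom = 3 − 1 = 2; critical value at α = 0.05 is 5.991.
Since 0.199 < 5.991, we fail to reject the null hypothesis — the data are consistent with the 1:2:1 ratio.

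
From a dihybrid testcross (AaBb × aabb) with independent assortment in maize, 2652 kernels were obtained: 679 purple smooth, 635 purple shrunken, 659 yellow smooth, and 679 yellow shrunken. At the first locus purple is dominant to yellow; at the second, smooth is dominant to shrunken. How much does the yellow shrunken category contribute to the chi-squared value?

A dihybrid testcross with independent assortment gives a 1:1:1:1 ratio.
Under the 1:1:1:1 hypothesis (Σ ratio = 4, N = 2652):
  purple smooth: 2652 × 1/4 = 663
  purple shrunken: 2652 × 1/4 = 663
  yellow smooth: 2652 × 1/4 = 663
  yellow shrunken: 2652 × 1/4 = 663
Contribution of yellow shrunken: (679 − 663)² / 663 = 0.3861

0.386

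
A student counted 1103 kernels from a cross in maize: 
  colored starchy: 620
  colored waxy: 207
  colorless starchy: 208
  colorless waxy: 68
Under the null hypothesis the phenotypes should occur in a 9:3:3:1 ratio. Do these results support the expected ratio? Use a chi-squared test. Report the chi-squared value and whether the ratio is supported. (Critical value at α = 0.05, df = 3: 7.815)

0.020; consistent

Expected counts for N = 1103 under a 9:3:3:1 ratio (total parts = 16):
  colored starchy: 1103 × 9/16 = 620.4375
  colored waxy: 1103 × 3/16 = 206.8125
  colorless starchy: 1103 × 3/16 = 206.8125
  colorless waxy: 1103 × 1/16 = 68.9375
χ² = Σ (O − E)² / E
  colored starchy: (620 − 620.4375)² / 620.4375 = 0.0003
  colored waxy: (207 − 206.8125)² / 206.8125 = 0.0002
  colorless starchy: (208 − 206.8125)² / 206.8125 = 0.0068
  colorless waxy: (68 − 68.9375)² / 68.9375 = 0.0127
χ² = 0.0003 + 0.0002 + 0.0068 + 0.0127 = 0.020
Degrees of freedom = 4 − 1 = 3; critical value at α = 0.05 is 7.815.
Since 0.020 < 7.815, we fail to reject the null hypothesis — the data are consistent with the 9:3:3:1 ratio.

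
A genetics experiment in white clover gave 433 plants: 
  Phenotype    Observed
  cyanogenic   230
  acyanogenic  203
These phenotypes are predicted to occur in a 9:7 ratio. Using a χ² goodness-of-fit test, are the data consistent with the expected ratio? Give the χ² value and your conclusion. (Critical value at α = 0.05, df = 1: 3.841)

1.726; consistent

Under the 9:7 hypothesis (Σ ratio = 16, N = 433):
  cyanogenic: 433 × 9/16 = 243.5625
  acyanogenic: 433 × 7/16 = 189.4375
χ² = Σ (O − E)² / E
  cyanogenic: (230 − 243.5625)² / 243.5625 = 0.7552
  acyanogenic: (203 − 189.4375)² / 189.4375 = 0.9710
χ² = 0.7552 + 0.9710 = 1.7262 ≈ 1.726
Degrees of freedom = 2 − 1 = 1; critical value at α = 0.05 is 3.841.
Since 1.726 < 3.841, we fail to reject the null hypothesis — the data are consistent with the 9:7 ratio.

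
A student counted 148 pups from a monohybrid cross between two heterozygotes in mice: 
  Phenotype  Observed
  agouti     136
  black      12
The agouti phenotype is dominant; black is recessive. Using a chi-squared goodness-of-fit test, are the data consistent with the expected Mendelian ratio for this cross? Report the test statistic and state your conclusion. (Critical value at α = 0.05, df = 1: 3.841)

For a monohybrid cross between heterozygotes with complete dominance, the expected phenotypic ratio is 3:1.
The 3:1 ratio has 4 parts, so with N = 148 the expected counts are:
  agouti: 148 × 3/4 = 111
  black: 148 × 1/4 = 37
χ² = Σ (O − E)² / E
  agouti: (136 − 111)² / 111 = 5.6306
  black: (12 − 37)² / 37 = 16.8919
χ² = 5.6306 + 16.8919 = 22.5225 ≈ 22.523
Degrees of freedom = 2 − 1 = 1; critical value at α = 0.05 is 3.841.
Since 22.523 > 3.841, we reject the null hypothesis — the data do not fit the 3:1 ratio.

22.523; not consistent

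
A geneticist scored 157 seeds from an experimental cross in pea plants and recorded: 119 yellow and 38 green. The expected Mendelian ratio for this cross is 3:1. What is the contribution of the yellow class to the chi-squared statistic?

Expected counts for N = 157 under a 3:1 ratio (total parts = 4):
  yellow: 157 × 3/4 = 117.75
  green: 157 × 1/4 = 39.25
Contribution of yellow: (119 − 117.75)² / 117.75 = 0.0133

0.013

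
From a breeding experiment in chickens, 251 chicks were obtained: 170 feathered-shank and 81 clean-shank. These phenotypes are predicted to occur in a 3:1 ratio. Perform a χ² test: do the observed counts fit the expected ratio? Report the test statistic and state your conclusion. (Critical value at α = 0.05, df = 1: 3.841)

The 3:1 ratio has 4 parts, so with N = 251 the expected counts are:
  feathered-shank: 251 × 3/4 = 188.25
  clean-shank: 251 × 1/4 = 62.75
χ² = Σ (O − E)² / E
  feathered-shank: (170 − 188.25)² / 188.25 = 1.7693
  clean-shank: (81 − 62.75)² / 62.75 = 5.3078
χ² = 1.7693 + 5.3078 = 7.0771 ≈ 7.077
Degrees of freedom = 2 − 1 = 1; critical value at α = 0.05 is 3.841.
Since 7.077 > 3.841, we reject the null hypothesis — the data do not fit the 3:1 ratio.

7.077; not consistent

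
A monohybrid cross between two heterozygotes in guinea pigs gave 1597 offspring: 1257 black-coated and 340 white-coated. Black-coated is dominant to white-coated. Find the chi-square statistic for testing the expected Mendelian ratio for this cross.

11.724

For a monohybrid cross between heterozygotes with complete dominance, the expected phenotypic ratio is 3:1.
Total ratio parts = 4. Expected numbers out of 1597:
  black-coated: 1597 × 3/4 = 1197.75
  white-coated: 1597 × 1/4 = 399.25
χ² = Σ (O − E)² / E
  black-coated: (1257 − 1197.75)² / 1197.75 = 2.9310
  white-coated: (340 − 399.25)² / 399.25 = 8.7929
χ² = 2.9310 + 8.7929 = 11.7239 ≈ 11.724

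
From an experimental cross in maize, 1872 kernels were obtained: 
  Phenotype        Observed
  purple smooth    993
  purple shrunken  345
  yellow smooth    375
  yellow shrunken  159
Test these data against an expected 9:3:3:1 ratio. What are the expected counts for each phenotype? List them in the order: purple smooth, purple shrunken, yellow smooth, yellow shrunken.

1053, 351, 351, 117

Under the 9:3:3:1 hypothesis (Σ ratio = 16, N = 1872):
  purple smooth: 1872 × 9/16 = 1053
  purple shrunken: 1872 × 3/16 = 351
  yellow smooth: 1872 × 3/16 = 351
  yellow shrunken: 1872 × 1/16 = 117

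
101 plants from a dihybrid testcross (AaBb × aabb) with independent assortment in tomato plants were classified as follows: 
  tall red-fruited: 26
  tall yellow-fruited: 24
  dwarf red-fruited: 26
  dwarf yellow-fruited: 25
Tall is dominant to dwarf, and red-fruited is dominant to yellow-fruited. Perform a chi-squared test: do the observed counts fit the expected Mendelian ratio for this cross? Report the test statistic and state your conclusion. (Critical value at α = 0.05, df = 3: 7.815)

A dihybrid testcross with independent assortment gives a 1:1:1:1 ratio.
The 1:1:1:1 ratio has 4 parts, so with N = 101 the expected counts are:
  tall red-fruited: 101 × 1/4 = 25.25
  tall yellow-fruited: 101 × 1/4 = 25.25
  dwarf red-fruited: 101 × 1/4 = 25.25
  dwarf yellow-fruited: 101 × 1/4 = 25.25
χ² = Σ (O − E)² / E
  tall red-fruited: (26 − 25.25)² / 25.25 = 0.0223
  tall yellow-fruited: (24 − 25.25)² / 25.25 = 0.0619
  dwarf red-fruited: (26 − 25.25)² / 25.25 = 0.0223
  dwarf yellow-fruited: (25 − 25.25)² / 25.25 = 0.0025
χ² = 0.0223 + 0.0619 + 0.0223 + 0.0025 = 0.109
Degrees of freedom = 4 − 1 = 3; critical value at α = 0.05 is 7.815.
Since 0.109 < 7.815, we fail to reject the null hypothesis — the data are consistent with the 1:1:1:1 ratio.

0.109; consistent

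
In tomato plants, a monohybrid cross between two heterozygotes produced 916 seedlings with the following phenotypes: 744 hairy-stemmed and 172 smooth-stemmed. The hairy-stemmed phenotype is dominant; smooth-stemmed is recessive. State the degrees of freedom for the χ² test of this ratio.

For a monohybrid cross between heterozygotes with complete dominance, the expected phenotypic ratio is 3:1.
A goodness-of-fit test with 2 phenotype classes has df = 2 − 1 = 1.

1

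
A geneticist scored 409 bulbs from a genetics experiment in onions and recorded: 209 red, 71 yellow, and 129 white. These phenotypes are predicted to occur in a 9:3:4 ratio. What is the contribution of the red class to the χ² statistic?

Under the 9:3:4 hypothesis (Σ ratio = 16, N = 409):
  red: 409 × 9/16 = 230.0625
  yellow: 409 × 3/16 = 76.6875
  white: 409 × 4/16 = 102.25
Contribution of red: (209 − 230.0625)² / 230.0625 = 1.9283

1.928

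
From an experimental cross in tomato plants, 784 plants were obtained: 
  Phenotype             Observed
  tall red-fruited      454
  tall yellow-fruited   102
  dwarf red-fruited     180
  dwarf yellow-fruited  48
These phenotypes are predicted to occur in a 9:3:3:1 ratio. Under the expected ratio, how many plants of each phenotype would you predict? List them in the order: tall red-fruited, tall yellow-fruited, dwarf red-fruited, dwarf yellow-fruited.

441, 147, 147, 49

Under the 9:3:3:1 hypothesis (Σ ratio = 16, N = 784):
  tall red-fruited: 784 × 9/16 = 441
  tall yellow-fruited: 784 × 3/16 = 147
  dwarf red-fruited: 784 × 3/16 = 147
  dwarf yellow-fruited: 784 × 1/16 = 49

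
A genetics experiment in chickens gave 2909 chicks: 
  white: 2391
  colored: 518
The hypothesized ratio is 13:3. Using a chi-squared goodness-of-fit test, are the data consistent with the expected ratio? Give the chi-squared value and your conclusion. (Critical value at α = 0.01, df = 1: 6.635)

Under the 13:3 hypothesis (Σ ratio = 16, N = 2909):
  white: 2909 × 13/16 = 2363.5625
  colored: 2909 × 3/16 = 545.4375
χ² = Σ (O − E)² / E
  white: (2391 − 2363.5625)² / 2363.5625 = 0.3185
  colored: (518 − 545.4375)² / 545.4375 = 1.3802
χ² = 0.3185 + 1.3802 = 1.6987 ≈ 1.699
Degrees of freedom = 2 − 1 = 1; critical value at α = 0.01 is 6.635.
Since 1.699 < 6.635, we fail to reject the null hypothesis — the data are consistent with the 13:3 ratio.

1.699; consistent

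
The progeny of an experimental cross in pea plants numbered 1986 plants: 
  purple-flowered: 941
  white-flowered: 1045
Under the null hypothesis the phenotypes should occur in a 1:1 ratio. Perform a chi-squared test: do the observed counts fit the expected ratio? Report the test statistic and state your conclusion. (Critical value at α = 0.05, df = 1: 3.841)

5.446; not consistent

Under the 1:1 hypothesis (Σ ratio = 2, N = 1986):
  purple-flowered: 1986 × 1/2 = 993
  white-flowered: 1986 × 1/2 = 993
χ² = Σ (O − E)² / E
  purple-flowered: (941 − 993)² / 993 = 2.7231
  white-flowered: (1045 − 993)² / 993 = 2.7231
χ² = 2.7231 + 2.7231 = 5.4462 ≈ 5.446
Degrees of freedom = 2 − 1 = 1; critical value at α = 0.05 is 3.841.
Since 5.446 > 3.841, we reject the null hypothesis — the data do not fit the 1:1 ratio.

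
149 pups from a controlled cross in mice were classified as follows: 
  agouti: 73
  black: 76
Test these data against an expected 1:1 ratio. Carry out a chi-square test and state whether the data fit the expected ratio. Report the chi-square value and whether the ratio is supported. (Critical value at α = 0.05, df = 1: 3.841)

Expected counts for N = 149 under a 1:1 ratio (total parts = 2):
  agouti: 149 × 1/2 = 74.5
  black: 149 × 1/2 = 74.5
χ² = Σ (O − E)² / E
  agouti: (73 − 74.5)² / 74.5 = 0.0302
  black: (76 − 74.5)² / 74.5 = 0.0302
χ² = 0.0302 + 0.0302 = 0.0604 ≈ 0.060
Degrees of freedom = 2 − 1 = 1; critical value at α = 0.05 is 3.841.
Since 0.060 < 3.841, we fail to reject the null hypothesis — the data are consistent with the 1:1 ratio.

0.060; consistent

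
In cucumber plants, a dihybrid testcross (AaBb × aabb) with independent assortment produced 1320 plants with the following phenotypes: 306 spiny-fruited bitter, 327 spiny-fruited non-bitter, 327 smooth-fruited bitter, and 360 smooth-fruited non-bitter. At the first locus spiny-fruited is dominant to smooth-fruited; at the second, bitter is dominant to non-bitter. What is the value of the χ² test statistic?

A dihybrid testcross with independent assortment gives a 1:1:1:1 ratio.
Total ratio parts = 4. Expected numbers out of 1320:
  spiny-fruited bitter: 1320 × 1/4 = 330
  spiny-fruited non-bitter: 1320 × 1/4 = 330
  smooth-fruited bitter: 1320 × 1/4 = 330
  smooth-fruited non-bitter: 1320 × 1/4 = 330
χ² = Σ (O − E)² / E
  spiny-fruited bitter: (306 − 330)² / 330 = 1.7455
  spiny-fruited non-bitter: (327 − 330)² / 330 = 0.0273
  smooth-fruited bitter: (327 − 330)² / 330 = 0.0273
  smooth-fruited non-bitter: (360 − 330)² / 330 = 2.7273
χ² = 1.7455 + 0.0273 + 0.0273 + 2.7273 = 4.5274 ≈ 4.527

4.527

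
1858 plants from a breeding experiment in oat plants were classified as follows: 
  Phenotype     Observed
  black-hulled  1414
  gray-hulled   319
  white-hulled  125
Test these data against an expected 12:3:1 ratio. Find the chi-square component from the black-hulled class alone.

0.302

Total ratio parts = 16. Expected numbers out of 1858:
  black-hulled: 1858 × 12/16 = 1393.5
  gray-hulled: 1858 × 3/16 = 348.375
  white-hulled: 1858 × 1/16 = 116.125
Contribution of black-hulled: (1414 − 1393.5)² / 1393.5 = 0.3016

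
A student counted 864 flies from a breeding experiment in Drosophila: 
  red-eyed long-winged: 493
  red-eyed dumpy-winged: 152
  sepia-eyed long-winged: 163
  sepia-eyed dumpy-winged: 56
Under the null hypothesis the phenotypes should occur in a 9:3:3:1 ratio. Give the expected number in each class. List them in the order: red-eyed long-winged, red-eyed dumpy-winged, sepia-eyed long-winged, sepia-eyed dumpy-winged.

486, 162, 162, 54

Total ratio parts = 16. Expected numbers out of 864:
  red-eyed long-winged: 864 × 9/16 = 486
  red-eyed dumpy-winged: 864 × 3/16 = 162
  sepia-eyed long-winged: 864 × 3/16 = 162
  sepia-eyed dumpy-winged: 864 × 1/16 = 54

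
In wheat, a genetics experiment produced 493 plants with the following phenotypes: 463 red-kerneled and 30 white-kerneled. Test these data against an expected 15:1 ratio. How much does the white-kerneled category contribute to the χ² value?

0.021

Total ratio parts = 16. Expected numbers out of 493:
  red-kerneled: 493 × 15/16 = 462.1875
  white-kerneled: 493 × 1/16 = 30.8125
Contribution of white-kerneled: (30 − 30.8125)² / 30.8125 = 0.0214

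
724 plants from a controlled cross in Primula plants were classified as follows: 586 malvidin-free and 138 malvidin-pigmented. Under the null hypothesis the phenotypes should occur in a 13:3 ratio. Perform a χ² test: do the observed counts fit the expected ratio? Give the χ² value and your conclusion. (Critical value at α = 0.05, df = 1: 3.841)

0.046; consistent

Total ratio parts = 16. Expected numbers out of 724:
  malvidin-free: 724 × 13/16 = 588.25
  malvidin-pigmented: 724 × 3/16 = 135.75
χ² = Σ (O − E)² / E
  malvidin-free: (586 − 588.25)² / 588.25 = 0.0086
  malvidin-pigmented: (138 − 135.75)² / 135.75 = 0.0373
χ² = 0.0086 + 0.0373 = 0.0459 ≈ 0.046
Degrees of freedom = 2 − 1 = 1; critical value at α = 0.05 is 3.841.
Since 0.046 < 3.841, we fail to reject the null hypothesis — the data are consistent with the 13:3 ratio.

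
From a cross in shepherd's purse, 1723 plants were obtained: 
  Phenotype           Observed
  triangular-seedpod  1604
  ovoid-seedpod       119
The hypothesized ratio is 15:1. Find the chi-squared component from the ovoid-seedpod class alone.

1.188

The 15:1 ratio has 16 parts, so with N = 1723 the expected counts are:
  triangular-seedpod: 1723 × 15/16 = 1615.3125
  ovoid-seedpod: 1723 × 1/16 = 107.6875
Contribution of ovoid-seedpod: (119 − 107.6875)² / 107.6875 = 1.1884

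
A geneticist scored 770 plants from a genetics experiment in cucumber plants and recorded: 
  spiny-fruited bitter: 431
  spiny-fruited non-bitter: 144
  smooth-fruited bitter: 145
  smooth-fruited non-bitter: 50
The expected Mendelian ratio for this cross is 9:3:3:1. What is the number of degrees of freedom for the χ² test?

A goodness-of-fit test with 4 phenotype classes has df = 4 − 1 = 3.

3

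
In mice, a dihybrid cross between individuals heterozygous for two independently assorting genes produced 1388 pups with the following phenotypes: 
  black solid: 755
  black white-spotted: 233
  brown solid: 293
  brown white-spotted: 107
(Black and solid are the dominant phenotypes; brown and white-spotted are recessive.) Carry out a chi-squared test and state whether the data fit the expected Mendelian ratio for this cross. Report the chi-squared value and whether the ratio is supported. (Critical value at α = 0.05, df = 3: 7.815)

A dihybrid F₂ with independent assortment and complete dominance at both loci gives a 9:3:3:1 phenotypic ratio.
The 9:3:3:1 ratio has 16 parts, so with N = 1388 the expected counts are:
  black solid: 1388 × 9/16 = 780.75
  black white-spotted: 1388 × 3/16 = 260.25
  brown solid: 1388 × 3/16 = 260.25
  brown white-spotted: 1388 × 1/16 = 86.75
χ² = Σ (O − E)² / E
  black solid: (755 − 780.75)² / 780.75 = 0.8493
  black white-spotted: (233 − 260.25)² / 260.25 = 2.8533
  brown solid: (293 − 260.25)² / 260.25 = 4.1213
  brown white-spotted: (107 − 86.75)² / 86.75 = 4.7269
χ² = 0.8493 + 2.8533 + 4.1213 + 4.7269 = 12.5508 ≈ 12.551
Degrees of freedom = 4 − 1 = 3; critical value at α = 0.05 is 7.815.
Since 12.551 > 7.815, we reject the null hypothesis — the data do not fit the 9:3:3:1 ratio.

12.551; not consistent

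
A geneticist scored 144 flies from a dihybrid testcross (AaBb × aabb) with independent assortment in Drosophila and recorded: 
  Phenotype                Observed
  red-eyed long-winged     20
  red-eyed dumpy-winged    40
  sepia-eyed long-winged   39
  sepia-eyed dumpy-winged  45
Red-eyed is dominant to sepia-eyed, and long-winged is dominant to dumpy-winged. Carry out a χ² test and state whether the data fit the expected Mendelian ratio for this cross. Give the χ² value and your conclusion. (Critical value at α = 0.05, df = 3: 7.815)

A dihybrid testcross with independent assortment gives a 1:1:1:1 ratio.
Total ratio parts = 4. Expected numbers out of 144:
  red-eyed long-winged: 144 × 1/4 = 36
  red-eyed dumpy-winged: 144 × 1/4 = 36
  sepia-eyed long-winged: 144 × 1/4 = 36
  sepia-eyed dumpy-winged: 144 × 1/4 = 36
χ² = Σ (O − E)² / E
  red-eyed long-winged: (20 − 36)² / 36 = 7.1111
  red-eyed dumpy-winged: (40 − 36)² / 36 = 0.4444
  sepia-eyed long-winged: (39 − 36)² / 36 = 0.2500
  sepia-eyed dumpy-winged: (45 − 36)² / 36 = 2.2500
χ² = 7.1111 + 0.4444 + 0.2500 + 2.2500 = 10.0555 ≈ 10.056
Degrees of freedom = 4 − 1 = 3; critical value at α = 0.05 is 7.815.
Since 10.056 > 7.815, we reject the null hypothesis — the data do not fit the 1:1:1:1 ratio.

10.056; not consistent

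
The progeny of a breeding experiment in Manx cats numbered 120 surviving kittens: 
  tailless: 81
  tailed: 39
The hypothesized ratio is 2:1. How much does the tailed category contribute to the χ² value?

0.025

Under the 2:1 hypothesis (Σ ratio = 3, N = 120):
  tailless: 120 × 2/3 = 80
  tailed: 120 × 1/3 = 40
Contribution of tailed: (39 − 40)² / 40 = 0.0250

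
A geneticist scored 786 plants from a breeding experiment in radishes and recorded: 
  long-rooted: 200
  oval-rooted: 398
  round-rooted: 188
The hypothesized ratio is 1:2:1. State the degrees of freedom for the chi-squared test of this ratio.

A goodness-of-fit test with 3 phenotype classes has df = 3 − 1 = 2.

2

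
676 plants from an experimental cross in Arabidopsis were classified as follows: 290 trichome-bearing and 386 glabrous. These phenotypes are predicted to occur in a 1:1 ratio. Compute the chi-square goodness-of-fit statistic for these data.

Total ratio parts = 2. Expected numbers out of 676:
  trichome-bearing: 676 × 1/2 = 338
  glabrous: 676 × 1/2 = 338
χ² = Σ (O − E)² / E
  trichome-bearing: (290 − 338)² / 338 = 6.8166
  glabrous: (386 − 338)² / 338 = 6.8166
χ² = 6.8166 + 6.8166 = 13.6332 ≈ 13.633

13.633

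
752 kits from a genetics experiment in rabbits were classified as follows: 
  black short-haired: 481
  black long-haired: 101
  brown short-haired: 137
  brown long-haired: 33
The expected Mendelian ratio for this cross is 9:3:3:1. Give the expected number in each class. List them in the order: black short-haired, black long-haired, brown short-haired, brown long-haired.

Under the 9:3:3:1 hypothesis (Σ ratio = 16, N = 752):
  black short-haired: 752 × 9/16 = 423
  black long-haired: 752 × 3/16 = 141
  brown short-haired: 752 × 3/16 = 141
  brown long-haired: 752 × 1/16 = 47

423, 141, 141, 47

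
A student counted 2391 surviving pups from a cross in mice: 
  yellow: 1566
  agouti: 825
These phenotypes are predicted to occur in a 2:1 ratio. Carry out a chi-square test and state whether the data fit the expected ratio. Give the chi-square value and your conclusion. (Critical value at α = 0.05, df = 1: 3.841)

1.476; consistent

Expected counts for N = 2391 under a 2:1 ratio (total parts = 3):
  yellow: 2391 × 2/3 = 1594
  agouti: 2391 × 1/3 = 797
χ² = Σ (O − E)² / E
  yellow: (1566 − 1594)² / 1594 = 0.4918
  agouti: (825 − 797)² / 797 = 0.9837
χ² = 0.4918 + 0.9837 = 1.4755 ≈ 1.476
Degrees of freedom = 2 − 1 = 1; critical value at α = 0.05 is 3.841.
Since 1.476 < 3.841, we fail to reject the null hypothesis — the data are consistent with the 2:1 ratio.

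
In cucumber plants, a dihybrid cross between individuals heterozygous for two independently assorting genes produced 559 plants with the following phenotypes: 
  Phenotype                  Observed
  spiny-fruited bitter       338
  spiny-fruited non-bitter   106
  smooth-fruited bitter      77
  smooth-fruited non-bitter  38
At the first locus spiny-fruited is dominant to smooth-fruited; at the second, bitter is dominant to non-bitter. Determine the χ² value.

A dihybrid F₂ with independent assortment and complete dominance at both loci gives a 9:3:3:1 phenotypic ratio.
The 9:3:3:1 ratio has 16 parts, so with N = 559 the expected counts are:
  spiny-fruited bitter: 559 × 9/16 = 314.4375
  spiny-fruited non-bitter: 559 × 3/16 = 104.8125
  smooth-fruited bitter: 559 × 3/16 = 104.8125
  smooth-fruited non-bitter: 559 × 1/16 = 34.9375
χ² = Σ (O − E)² / E
  spiny-fruited bitter: (338 − 314.4375)² / 314.4375 = 1.7657
  spiny-fruited non-bitter: (106 − 104.8125)² / 104.8125 = 0.0135
  smooth-fruited bitter: (77 − 104.8125)² / 104.8125 = 7.3802
  smooth-fruited non-bitter: (38 − 34.9375)² / 34.9375 = 0.2684
χ² = 1.7657 + 0.0135 + 7.3802 + 0.2684 = 9.4278 ≈ 9.428

9.428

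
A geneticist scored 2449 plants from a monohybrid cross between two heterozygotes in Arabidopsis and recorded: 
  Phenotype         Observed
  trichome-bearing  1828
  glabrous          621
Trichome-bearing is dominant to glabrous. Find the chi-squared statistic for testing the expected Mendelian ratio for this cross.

0.167

For a monohybrid cross between heterozygotes with complete dominance, the expected phenotypic ratio is 3:1.
Expected counts for N = 2449 under a 3:1 ratio (total parts = 4):
  trichome-bearing: 2449 × 3/4 = 1836.75
  glabrous: 2449 × 1/4 = 612.25
χ² = Σ (O − E)² / E
  trichome-bearing: (1828 − 1836.75)² / 1836.75 = 0.0417
  glabrous: (621 − 612.25)² / 612.25 = 0.1251
χ² = 0.0417 + 0.1251 = 0.1668 ≈ 0.167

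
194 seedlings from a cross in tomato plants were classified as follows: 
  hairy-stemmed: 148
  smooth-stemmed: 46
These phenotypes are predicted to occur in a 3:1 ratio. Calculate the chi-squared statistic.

Under the 3:1 hypothesis (Σ ratio = 4, N = 194):
  hairy-stemmed: 194 × 3/4 = 145.5
  smooth-stemmed: 194 × 1/4 = 48.5
χ² = Σ (O − E)² / E
  hairy-stemmed: (148 − 145.5)² / 145.5 = 0.0430
  smooth-stemmed: (46 − 48.5)² / 48.5 = 0.1289
χ² = 0.0430 + 0.1289 = 0.1719 ≈ 0.172

0.172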